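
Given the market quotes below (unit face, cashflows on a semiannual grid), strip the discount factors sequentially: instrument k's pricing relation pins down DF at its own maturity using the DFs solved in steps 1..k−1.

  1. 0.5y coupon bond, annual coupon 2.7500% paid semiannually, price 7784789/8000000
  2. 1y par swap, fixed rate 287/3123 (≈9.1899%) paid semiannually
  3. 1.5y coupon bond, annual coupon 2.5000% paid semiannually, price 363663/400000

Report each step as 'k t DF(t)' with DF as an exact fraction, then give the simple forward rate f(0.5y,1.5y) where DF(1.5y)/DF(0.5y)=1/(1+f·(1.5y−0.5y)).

1 1/2 9599/10000
2 1 9139/10000
3 3/2 2187/2500
f(0.5y,1.5y) = ((9599/10000)/(2187/2500) − 1)/(1) = 851/8748 ≈ 9.7279%

step 1 [0.5y] bond c/2=11/800: DF=(7784789/8000000 − 11/800·(0))/(1+11/800) = 9599/10000 ≈ 0.959900
step 2 [1y] swap r/2=287/6246: DF=(1 − 287/6246·(0.959900))/(1+287/6246) = 9139/10000 ≈ 0.913900
step 3 [1.5y] bond c/2=1/80: DF=(363663/400000 − 1/80·(0.959900+0.913900))/(1+1/80) = 2187/2500 ≈ 0.874800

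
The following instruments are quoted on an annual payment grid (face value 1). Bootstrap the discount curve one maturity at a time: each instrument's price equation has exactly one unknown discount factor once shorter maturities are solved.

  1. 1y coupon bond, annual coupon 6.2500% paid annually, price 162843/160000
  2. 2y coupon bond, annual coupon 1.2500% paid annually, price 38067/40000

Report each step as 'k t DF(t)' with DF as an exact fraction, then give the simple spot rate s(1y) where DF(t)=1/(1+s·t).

step 1 [1y] bond c/1=1/16: DF=(162843/160000 − 1/16·(0))/(1+1/16) = 9579/10000 ≈ 0.957900
step 2 [2y] bond c/1=1/80: DF=(38067/40000 − 1/80·(0.957900))/(1+1/80) = 9281/10000 ≈ 0.928100

1 1 9579/10000
2 2 9281/10000
s(1y) = (1/(9579/10000) − 1)/(1) = 421/9579 ≈ 4.3950%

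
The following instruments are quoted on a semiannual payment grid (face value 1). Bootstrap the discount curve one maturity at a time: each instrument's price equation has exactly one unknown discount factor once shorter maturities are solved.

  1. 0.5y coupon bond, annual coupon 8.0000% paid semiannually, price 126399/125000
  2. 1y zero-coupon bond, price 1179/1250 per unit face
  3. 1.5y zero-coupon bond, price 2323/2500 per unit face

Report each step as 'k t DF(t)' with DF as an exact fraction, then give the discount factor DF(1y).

1 1/2 9723/10000
2 1 1179/1250
3 3/2 2323/2500
DF(1y) = 1179/1250 ≈ 0.943200

step 1 [0.5y] bond c/2=1/25: DF=(126399/125000 − 1/25·(0))/(1+1/25) = 9723/10000 ≈ 0.972300
step 2 [1y] zero: DF = P = 1179/1250 ≈ 0.943200
step 3 [1.5y] zero: DF = P = 2323/2500 ≈ 0.929200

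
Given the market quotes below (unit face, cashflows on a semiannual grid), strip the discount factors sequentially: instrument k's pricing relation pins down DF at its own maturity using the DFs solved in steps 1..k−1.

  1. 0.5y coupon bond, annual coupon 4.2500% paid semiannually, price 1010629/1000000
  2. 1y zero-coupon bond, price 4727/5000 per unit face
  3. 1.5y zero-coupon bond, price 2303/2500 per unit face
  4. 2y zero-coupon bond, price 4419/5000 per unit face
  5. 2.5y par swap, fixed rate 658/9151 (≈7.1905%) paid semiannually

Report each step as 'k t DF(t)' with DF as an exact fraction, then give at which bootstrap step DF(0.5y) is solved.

1 1/2 1237/1250
2 1 4727/5000
3 3/2 2303/2500
4 2 4419/5000
5 5/2 1671/2000
DF(0.5y) is solved at step 1

step 1 [0.5y] bond c/2=17/800: DF=(1010629/1000000 − 17/800·(0))/(1+17/800) = 1237/1250 ≈ 0.989600
step 2 [1y] zero: DF = P = 4727/5000 ≈ 0.945400
step 3 [1.5y] zero: DF = P = 2303/2500 ≈ 0.921200
step 4 [2y] zero: DF = P = 4419/5000 ≈ 0.883800
step 5 [2.5y] swap r/2=329/9151: DF=(1 − 329/9151·(0.989600+0.945400+0.921200+0.883800))/(1+329/9151) = 1671/2000 ≈ 0.835500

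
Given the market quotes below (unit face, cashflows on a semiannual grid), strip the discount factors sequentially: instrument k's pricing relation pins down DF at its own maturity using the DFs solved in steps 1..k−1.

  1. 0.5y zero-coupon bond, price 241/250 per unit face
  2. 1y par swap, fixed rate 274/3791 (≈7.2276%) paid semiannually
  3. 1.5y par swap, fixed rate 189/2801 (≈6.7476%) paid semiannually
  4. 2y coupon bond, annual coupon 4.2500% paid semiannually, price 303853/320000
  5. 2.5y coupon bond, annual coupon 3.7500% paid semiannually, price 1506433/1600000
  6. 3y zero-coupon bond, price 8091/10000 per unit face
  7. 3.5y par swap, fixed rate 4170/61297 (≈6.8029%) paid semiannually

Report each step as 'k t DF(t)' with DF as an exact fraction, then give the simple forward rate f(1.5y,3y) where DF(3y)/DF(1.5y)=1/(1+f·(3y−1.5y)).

1 1/2 241/250
2 1 1863/2000
3 3/2 1811/2000
4 2 1743/2000
5 5/2 4283/5000
6 3 8091/10000
7 7/2 1583/2000
f(1.5y,3y) = ((1811/2000)/(8091/10000) − 1)/(3/2) = 1928/24273 ≈ 7.9430%

step 1 [0.5y] zero: DF = P = 241/250 ≈ 0.964000
step 2 [1y] swap r/2=137/3791: DF=(1 − 137/3791·(0.964000))/(1+137/3791) = 1863/2000 ≈ 0.931500
step 3 [1.5y] swap r/2=189/5602: DF=(1 − 189/5602·(0.964000+0.931500))/(1+189/5602) = 1811/2000 ≈ 0.905500
step 4 [2y] bond c/2=17/800: DF=(303853/320000 − 17/800·(0.964000+0.931500+0.905500))/(1+17/800) = 1743/2000 ≈ 0.871500
step 5 [2.5y] bond c/2=3/160: DF=(1506433/1600000 − 3/160·(0.964000+0.931500+0.905500+0.871500))/(1+3/160) = 4283/5000 ≈ 0.856600
step 6 [3y] zero: DF = P = 8091/10000 ≈ 0.809100
step 7 [3.5y] swap r/2=2085/61297: DF=(1 − 2085/61297·(0.964000+0.931500+0.905500+0.871500+0.856600+0.809100))/(1+2085/61297) = 1583/2000 ≈ 0.791500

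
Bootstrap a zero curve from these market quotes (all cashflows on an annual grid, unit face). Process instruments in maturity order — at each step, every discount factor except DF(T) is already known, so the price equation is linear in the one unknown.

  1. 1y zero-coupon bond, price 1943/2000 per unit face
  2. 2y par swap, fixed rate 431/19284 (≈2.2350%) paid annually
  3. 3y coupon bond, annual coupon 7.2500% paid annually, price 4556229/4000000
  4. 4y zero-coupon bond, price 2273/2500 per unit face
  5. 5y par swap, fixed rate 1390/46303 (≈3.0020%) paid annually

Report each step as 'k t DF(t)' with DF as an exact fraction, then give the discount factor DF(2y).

1 1 1943/2000
2 2 9569/10000
3 3 9317/10000
4 4 2273/2500
5 5 861/1000
DF(2y) = 9569/10000 ≈ 0.956900

step 1 [1y] zero: DF = P = 1943/2000 ≈ 0.971500
step 2 [2y] swap r/1=431/19284: DF=(1 − 431/19284·(0.971500))/(1+431/19284) = 9569/10000 ≈ 0.956900
step 3 [3y] bond c/1=29/400: DF=(4556229/4000000 − 29/400·(0.971500+0.956900))/(1+29/400) = 9317/10000 ≈ 0.931700
step 4 [4y] zero: DF = P = 2273/2500 ≈ 0.909200
step 5 [5y] swap r/1=1390/46303: DF=(1 − 1390/46303·(0.971500+0.956900+0.931700+0.909200))/(1+1390/46303) = 861/1000 ≈ 0.861000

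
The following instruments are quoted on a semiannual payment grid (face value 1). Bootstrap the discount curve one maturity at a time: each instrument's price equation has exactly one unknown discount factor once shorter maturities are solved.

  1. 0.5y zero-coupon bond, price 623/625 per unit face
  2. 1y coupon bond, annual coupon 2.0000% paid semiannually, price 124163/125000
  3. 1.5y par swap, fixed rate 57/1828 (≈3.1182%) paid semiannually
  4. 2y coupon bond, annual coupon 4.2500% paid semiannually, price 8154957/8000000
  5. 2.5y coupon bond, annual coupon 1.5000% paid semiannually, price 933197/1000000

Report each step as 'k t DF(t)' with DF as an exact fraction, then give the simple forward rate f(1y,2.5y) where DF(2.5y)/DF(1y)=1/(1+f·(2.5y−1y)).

step 1 [0.5y] zero: DF = P = 623/625 ≈ 0.996800
step 2 [1y] bond c/2=1/100: DF=(124163/125000 − 1/100·(0.996800))/(1+1/100) = 1217/1250 ≈ 0.973600
step 3 [1.5y] swap r/2=57/3656: DF=(1 − 57/3656·(0.996800+0.973600))/(1+57/3656) = 1193/1250 ≈ 0.954400
step 4 [2y] bond c/2=17/800: DF=(8154957/8000000 − 17/800·(0.996800+0.973600+0.954400))/(1+17/800) = 9373/10000 ≈ 0.937300
step 5 [2.5y] bond c/2=3/400: DF=(933197/1000000 − 3/400·(0.996800+0.973600+0.954400+0.937300))/(1+3/400) = 359/400 ≈ 0.897500

1 1/2 623/625
2 1 1217/1250
3 3/2 1193/1250
4 2 9373/10000
5 5/2 359/400
f(1y,2.5y) = ((1217/1250)/(359/400) − 1)/(3/2) = 1522/26925 ≈ 5.6527%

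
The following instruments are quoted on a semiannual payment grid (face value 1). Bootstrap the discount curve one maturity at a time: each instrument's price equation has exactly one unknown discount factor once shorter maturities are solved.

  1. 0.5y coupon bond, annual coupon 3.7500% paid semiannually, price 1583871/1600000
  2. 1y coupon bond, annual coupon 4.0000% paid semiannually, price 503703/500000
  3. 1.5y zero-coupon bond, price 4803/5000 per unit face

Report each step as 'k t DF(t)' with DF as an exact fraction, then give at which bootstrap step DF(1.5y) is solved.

1 1/2 9717/10000
2 1 4843/5000
3 3/2 4803/5000
DF(1.5y) is solved at step 3

step 1 [0.5y] bond c/2=3/160: DF=(1583871/1600000 − 3/160·(0))/(1+3/160) = 9717/10000 ≈ 0.971700
step 2 [1y] bond c/2=1/50: DF=(503703/500000 − 1/50·(0.971700))/(1+1/50) = 4843/5000 ≈ 0.968600
step 3 [1.5y] zero: DF = P = 4803/5000 ≈ 0.960600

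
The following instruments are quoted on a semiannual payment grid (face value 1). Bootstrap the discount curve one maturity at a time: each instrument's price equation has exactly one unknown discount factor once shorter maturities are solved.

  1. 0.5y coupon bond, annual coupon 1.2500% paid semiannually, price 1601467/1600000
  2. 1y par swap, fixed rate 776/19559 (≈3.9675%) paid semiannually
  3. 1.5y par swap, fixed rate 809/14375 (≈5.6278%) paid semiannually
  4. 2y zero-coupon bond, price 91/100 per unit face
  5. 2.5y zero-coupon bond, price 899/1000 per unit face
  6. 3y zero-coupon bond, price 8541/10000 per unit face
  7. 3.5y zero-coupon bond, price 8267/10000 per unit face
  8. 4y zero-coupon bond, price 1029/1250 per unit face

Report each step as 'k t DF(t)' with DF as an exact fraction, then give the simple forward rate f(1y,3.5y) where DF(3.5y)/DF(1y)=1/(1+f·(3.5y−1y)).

step 1 [0.5y] bond c/2=1/160: DF=(1601467/1600000 − 1/160·(0))/(1+1/160) = 9947/10000 ≈ 0.994700
step 2 [1y] swap r/2=388/19559: DF=(1 − 388/19559·(0.994700))/(1+388/19559) = 2403/2500 ≈ 0.961200
step 3 [1.5y] swap r/2=809/28750: DF=(1 − 809/28750·(0.994700+0.961200))/(1+809/28750) = 9191/10000 ≈ 0.919100
step 4 [2y] zero: DF = P = 91/100 ≈ 0.910000
step 5 [2.5y] zero: DF = P = 899/1000 ≈ 0.899000
step 6 [3y] zero: DF = P = 8541/10000 ≈ 0.854100
step 7 [3.5y] zero: DF = P = 8267/10000 ≈ 0.826700
step 8 [4y] zero: DF = P = 1029/1250 ≈ 0.823200

1 1/2 9947/10000
2 1 2403/2500
3 3/2 9191/10000
4 2 91/100
5 5/2 899/1000
6 3 8541/10000
7 7/2 8267/10000
8 4 1029/1250
f(1y,3.5y) = ((2403/2500)/(8267/10000) − 1)/(5/2) = 538/8267 ≈ 6.5078%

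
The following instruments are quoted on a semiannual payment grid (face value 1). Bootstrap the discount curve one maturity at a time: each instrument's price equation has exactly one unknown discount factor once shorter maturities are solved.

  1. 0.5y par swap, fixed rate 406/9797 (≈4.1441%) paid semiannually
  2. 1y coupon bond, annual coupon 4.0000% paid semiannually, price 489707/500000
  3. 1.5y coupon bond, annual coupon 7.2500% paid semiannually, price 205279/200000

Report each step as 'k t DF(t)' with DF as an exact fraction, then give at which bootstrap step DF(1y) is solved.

1 1/2 9797/10000
2 1 941/1000
3 3/2 9233/10000
DF(1y) is solved at step 2

step 1 [0.5y] swap r/2=203/9797: DF=(1 − 203/9797·(0))/(1+203/9797) = 9797/10000 ≈ 0.979700
step 2 [1y] bond c/2=1/50: DF=(489707/500000 − 1/50·(0.979700))/(1+1/50) = 941/1000 ≈ 0.941000
step 3 [1.5y] bond c/2=29/800: DF=(205279/200000 − 29/800·(0.979700+0.941000))/(1+29/800) = 9233/10000 ≈ 0.923300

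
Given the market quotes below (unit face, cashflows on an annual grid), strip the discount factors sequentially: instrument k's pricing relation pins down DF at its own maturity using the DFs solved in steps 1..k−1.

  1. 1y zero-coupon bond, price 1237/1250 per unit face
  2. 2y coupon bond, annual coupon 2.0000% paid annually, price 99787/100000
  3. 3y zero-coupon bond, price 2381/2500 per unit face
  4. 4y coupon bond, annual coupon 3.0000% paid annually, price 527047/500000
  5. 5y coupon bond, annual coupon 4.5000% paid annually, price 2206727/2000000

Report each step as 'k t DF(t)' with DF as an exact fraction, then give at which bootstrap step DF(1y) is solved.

step 1 [1y] zero: DF = P = 1237/1250 ≈ 0.989600
step 2 [2y] bond c/1=1/50: DF=(99787/100000 − 1/50·(0.989600))/(1+1/50) = 9589/10000 ≈ 0.958900
step 3 [3y] zero: DF = P = 2381/2500 ≈ 0.952400
step 4 [4y] bond c/1=3/100: DF=(527047/500000 − 3/100·(0.989600+0.958900+0.952400))/(1+3/100) = 9389/10000 ≈ 0.938900
step 5 [5y] bond c/1=9/200: DF=(2206727/2000000 − 9/200·(0.989600+0.958900+0.952400+0.938900))/(1+9/200) = 1781/2000 ≈ 0.890500

1 1 1237/1250
2 2 9589/10000
3 3 2381/2500
4 4 9389/10000
5 5 1781/2000
DF(1y) is solved at step 1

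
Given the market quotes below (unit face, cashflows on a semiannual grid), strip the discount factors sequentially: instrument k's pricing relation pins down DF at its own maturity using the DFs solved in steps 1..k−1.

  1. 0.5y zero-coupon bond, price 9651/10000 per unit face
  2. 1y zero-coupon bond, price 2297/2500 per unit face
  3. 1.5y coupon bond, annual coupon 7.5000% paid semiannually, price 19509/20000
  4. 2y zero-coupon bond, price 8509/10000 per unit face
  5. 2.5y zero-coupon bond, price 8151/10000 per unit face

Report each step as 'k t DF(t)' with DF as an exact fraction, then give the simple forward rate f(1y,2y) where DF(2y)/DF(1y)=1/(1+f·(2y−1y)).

step 1 [0.5y] zero: DF = P = 9651/10000 ≈ 0.965100
step 2 [1y] zero: DF = P = 2297/2500 ≈ 0.918800
step 3 [1.5y] bond c/2=3/80: DF=(19509/20000 − 3/80·(0.965100+0.918800))/(1+3/80) = 8721/10000 ≈ 0.872100
step 4 [2y] zero: DF = P = 8509/10000 ≈ 0.850900
step 5 [2.5y] zero: DF = P = 8151/10000 ≈ 0.815100

1 1/2 9651/10000
2 1 2297/2500
3 3/2 8721/10000
4 2 8509/10000
5 5/2 8151/10000
f(1y,2y) = ((2297/2500)/(8509/10000) − 1)/(1) = 679/8509 ≈ 7.9798%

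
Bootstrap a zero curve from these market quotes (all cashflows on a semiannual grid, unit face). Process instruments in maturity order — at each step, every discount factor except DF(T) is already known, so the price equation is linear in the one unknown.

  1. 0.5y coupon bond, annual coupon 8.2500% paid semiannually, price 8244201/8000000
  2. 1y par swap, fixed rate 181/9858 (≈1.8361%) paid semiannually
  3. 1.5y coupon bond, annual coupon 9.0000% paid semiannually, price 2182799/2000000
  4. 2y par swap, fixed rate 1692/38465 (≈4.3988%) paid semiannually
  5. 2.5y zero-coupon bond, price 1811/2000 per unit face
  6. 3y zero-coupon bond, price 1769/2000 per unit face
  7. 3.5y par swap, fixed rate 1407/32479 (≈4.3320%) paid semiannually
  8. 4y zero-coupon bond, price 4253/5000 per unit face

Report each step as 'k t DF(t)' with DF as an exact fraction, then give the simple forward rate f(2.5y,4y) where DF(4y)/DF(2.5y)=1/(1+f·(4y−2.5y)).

step 1 [0.5y] bond c/2=33/800: DF=(8244201/8000000 − 33/800·(0))/(1+33/800) = 9897/10000 ≈ 0.989700
step 2 [1y] swap r/2=181/19716: DF=(1 − 181/19716·(0.989700))/(1+181/19716) = 9819/10000 ≈ 0.981900
step 3 [1.5y] bond c/2=9/200: DF=(2182799/2000000 − 9/200·(0.989700+0.981900))/(1+9/200) = 1919/2000 ≈ 0.959500
step 4 [2y] swap r/2=846/38465: DF=(1 − 846/38465·(0.989700+0.981900+0.959500))/(1+846/38465) = 4577/5000 ≈ 0.915400
step 5 [2.5y] zero: DF = P = 1811/2000 ≈ 0.905500
step 6 [3y] zero: DF = P = 1769/2000 ≈ 0.884500
step 7 [3.5y] swap r/2=1407/64958: DF=(1 − 1407/64958·(0.989700+0.981900+0.959500+0.915400+0.905500+0.884500))/(1+1407/64958) = 8593/10000 ≈ 0.859300
step 8 [4y] zero: DF = P = 4253/5000 ≈ 0.850600

1 1/2 9897/10000
2 1 9819/10000
3 3/2 1919/2000
4 2 4577/5000
5 5/2 1811/2000
6 3 1769/2000
7 7/2 8593/10000
8 4 4253/5000
f(2.5y,4y) = ((1811/2000)/(4253/5000) − 1)/(3/2) = 183/4253 ≈ 4.3028%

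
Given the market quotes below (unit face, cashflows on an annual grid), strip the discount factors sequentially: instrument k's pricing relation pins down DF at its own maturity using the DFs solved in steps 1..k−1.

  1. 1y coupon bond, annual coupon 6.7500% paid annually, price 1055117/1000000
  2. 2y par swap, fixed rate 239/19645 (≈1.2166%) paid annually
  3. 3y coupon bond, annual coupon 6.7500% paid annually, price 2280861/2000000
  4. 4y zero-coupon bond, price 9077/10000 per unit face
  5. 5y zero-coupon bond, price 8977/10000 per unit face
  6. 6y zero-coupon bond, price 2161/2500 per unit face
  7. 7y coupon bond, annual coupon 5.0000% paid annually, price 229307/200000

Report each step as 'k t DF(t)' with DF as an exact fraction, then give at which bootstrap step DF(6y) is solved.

1 1 2471/2500
2 2 9761/10000
3 3 9441/10000
4 4 9077/10000
5 5 8977/10000
6 6 2161/2500
7 7 8263/10000
DF(6y) is solved at step 6

step 1 [1y] bond c/1=27/400: DF=(1055117/1000000 − 27/400·(0))/(1+27/400) = 2471/2500 ≈ 0.988400
step 2 [2y] swap r/1=239/19645: DF=(1 − 239/19645·(0.988400))/(1+239/19645) = 9761/10000 ≈ 0.976100
step 3 [3y] bond c/1=27/400: DF=(2280861/2000000 − 27/400·(0.988400+0.976100))/(1+27/400) = 9441/10000 ≈ 0.944100
step 4 [4y] zero: DF = P = 9077/10000 ≈ 0.907700
step 5 [5y] zero: DF = P = 8977/10000 ≈ 0.897700
step 6 [6y] zero: DF = P = 2161/2500 ≈ 0.864400
step 7 [7y] bond c/1=1/20: DF=(229307/200000 − 1/20·(0.988400+0.976100+0.944100+0.907700+0.897700+0.864400))/(1+1/20) = 8263/10000 ≈ 0.826300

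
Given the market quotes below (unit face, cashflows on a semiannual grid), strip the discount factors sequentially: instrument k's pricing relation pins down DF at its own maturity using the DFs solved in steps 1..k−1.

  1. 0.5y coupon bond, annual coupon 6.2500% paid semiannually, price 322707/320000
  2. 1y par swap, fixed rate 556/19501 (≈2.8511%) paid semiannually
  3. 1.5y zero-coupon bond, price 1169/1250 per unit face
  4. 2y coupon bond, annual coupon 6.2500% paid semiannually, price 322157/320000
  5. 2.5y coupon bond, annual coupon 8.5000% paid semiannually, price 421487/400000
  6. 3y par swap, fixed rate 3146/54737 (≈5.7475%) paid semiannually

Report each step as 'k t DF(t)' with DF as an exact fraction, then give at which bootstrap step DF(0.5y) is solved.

step 1 [0.5y] bond c/2=1/32: DF=(322707/320000 − 1/32·(0))/(1+1/32) = 9779/10000 ≈ 0.977900
step 2 [1y] swap r/2=278/19501: DF=(1 − 278/19501·(0.977900))/(1+278/19501) = 4861/5000 ≈ 0.972200
step 3 [1.5y] zero: DF = P = 1169/1250 ≈ 0.935200
step 4 [2y] bond c/2=1/32: DF=(322157/320000 − 1/32·(0.977900+0.972200+0.935200))/(1+1/32) = 1111/1250 ≈ 0.888800
step 5 [2.5y] bond c/2=17/400: DF=(421487/400000 − 17/400·(0.977900+0.972200+0.935200+0.888800))/(1+17/400) = 8569/10000 ≈ 0.856900
step 6 [3y] swap r/2=1573/54737: DF=(1 − 1573/54737·(0.977900+0.972200+0.935200+0.888800+0.856900))/(1+1573/54737) = 8427/10000 ≈ 0.842700

1 1/2 9779/10000
2 1 4861/5000
3 3/2 1169/1250
4 2 1111/1250
5 5/2 8569/10000
6 3 8427/10000
DF(0.5y) is solved at step 1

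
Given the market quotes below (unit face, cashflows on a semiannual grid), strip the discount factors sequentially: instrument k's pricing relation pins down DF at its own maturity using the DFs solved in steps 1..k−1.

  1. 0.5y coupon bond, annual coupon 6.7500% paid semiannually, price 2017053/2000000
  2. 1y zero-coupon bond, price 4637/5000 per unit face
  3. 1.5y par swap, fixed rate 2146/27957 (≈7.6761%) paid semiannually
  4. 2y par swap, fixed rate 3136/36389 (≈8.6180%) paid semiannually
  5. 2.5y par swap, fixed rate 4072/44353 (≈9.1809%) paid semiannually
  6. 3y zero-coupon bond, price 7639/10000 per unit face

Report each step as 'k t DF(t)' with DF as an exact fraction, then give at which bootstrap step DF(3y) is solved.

step 1 [0.5y] bond c/2=27/800: DF=(2017053/2000000 − 27/800·(0))/(1+27/800) = 2439/2500 ≈ 0.975600
step 2 [1y] zero: DF = P = 4637/5000 ≈ 0.927400
step 3 [1.5y] swap r/2=1073/27957: DF=(1 − 1073/27957·(0.975600+0.927400))/(1+1073/27957) = 8927/10000 ≈ 0.892700
step 4 [2y] swap r/2=1568/36389: DF=(1 − 1568/36389·(0.975600+0.927400+0.892700))/(1+1568/36389) = 527/625 ≈ 0.843200
step 5 [2.5y] swap r/2=2036/44353: DF=(1 − 2036/44353·(0.975600+0.927400+0.892700+0.843200))/(1+2036/44353) = 1991/2500 ≈ 0.796400
step 6 [3y] zero: DF = P = 7639/10000 ≈ 0.763900

1 1/2 2439/2500
2 1 4637/5000
3 3/2 8927/10000
4 2 527/625
5 5/2 1991/2500
6 3 7639/10000
DF(3y) is solved at step 6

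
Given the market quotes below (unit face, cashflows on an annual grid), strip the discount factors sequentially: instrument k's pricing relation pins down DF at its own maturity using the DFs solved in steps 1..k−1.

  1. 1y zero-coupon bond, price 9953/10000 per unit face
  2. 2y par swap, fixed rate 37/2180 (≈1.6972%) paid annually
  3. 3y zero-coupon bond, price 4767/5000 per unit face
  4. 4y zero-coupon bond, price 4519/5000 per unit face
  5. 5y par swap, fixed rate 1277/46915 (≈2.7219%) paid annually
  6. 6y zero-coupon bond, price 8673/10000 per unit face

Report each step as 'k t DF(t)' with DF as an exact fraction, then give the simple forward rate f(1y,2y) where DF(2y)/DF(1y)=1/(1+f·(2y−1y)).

step 1 [1y] zero: DF = P = 9953/10000 ≈ 0.995300
step 2 [2y] swap r/1=37/2180: DF=(1 − 37/2180·(0.995300))/(1+37/2180) = 9667/10000 ≈ 0.966700
step 3 [3y] zero: DF = P = 4767/5000 ≈ 0.953400
step 4 [4y] zero: DF = P = 4519/5000 ≈ 0.903800
step 5 [5y] swap r/1=1277/46915: DF=(1 − 1277/46915·(0.995300+0.966700+0.953400+0.903800))/(1+1277/46915) = 8723/10000 ≈ 0.872300
step 6 [6y] zero: DF = P = 8673/10000 ≈ 0.867300

1 1 9953/10000
2 2 9667/10000
3 3 4767/5000
4 4 4519/5000
5 5 8723/10000
6 6 8673/10000
f(1y,2y) = ((9953/10000)/(9667/10000) − 1)/(1) = 286/9667 ≈ 2.9585%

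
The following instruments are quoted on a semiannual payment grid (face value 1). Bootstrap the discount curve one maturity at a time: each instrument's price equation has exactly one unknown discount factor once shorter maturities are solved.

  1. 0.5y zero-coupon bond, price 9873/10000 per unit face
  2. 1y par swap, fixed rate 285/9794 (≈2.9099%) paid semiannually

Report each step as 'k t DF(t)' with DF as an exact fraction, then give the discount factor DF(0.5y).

1 1/2 9873/10000
2 1 1943/2000
DF(0.5y) = 9873/10000 ≈ 0.987300

step 1 [0.5y] zero: DF = P = 9873/10000 ≈ 0.987300
step 2 [1y] swap r/2=285/19588: DF=(1 − 285/19588·(0.987300))/(1+285/19588) = 1943/2000 ≈ 0.971500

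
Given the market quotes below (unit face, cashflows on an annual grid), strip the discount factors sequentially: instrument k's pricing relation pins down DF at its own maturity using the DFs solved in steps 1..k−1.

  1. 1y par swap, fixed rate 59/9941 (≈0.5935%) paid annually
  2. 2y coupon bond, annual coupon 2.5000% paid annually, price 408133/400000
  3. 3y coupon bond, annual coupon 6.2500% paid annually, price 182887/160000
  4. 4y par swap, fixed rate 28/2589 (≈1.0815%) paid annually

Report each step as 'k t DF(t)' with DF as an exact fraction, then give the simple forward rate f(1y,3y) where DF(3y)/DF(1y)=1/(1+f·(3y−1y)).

step 1 [1y] swap r/1=59/9941: DF=(1 − 59/9941·(0))/(1+59/9941) = 9941/10000 ≈ 0.994100
step 2 [2y] bond c/1=1/40: DF=(408133/400000 − 1/40·(0.994100))/(1+1/40) = 607/625 ≈ 0.971200
step 3 [3y] bond c/1=1/16: DF=(182887/160000 − 1/16·(0.994100+0.971200))/(1+1/16) = 4801/5000 ≈ 0.960200
step 4 [4y] swap r/1=28/2589: DF=(1 − 28/2589·(0.994100+0.971200+0.960200))/(1+28/2589) = 479/500 ≈ 0.958000

1 1 9941/10000
2 2 607/625
3 3 4801/5000
4 4 479/500
f(1y,3y) = ((9941/10000)/(4801/5000) − 1)/(2) = 339/19204 ≈ 1.7653%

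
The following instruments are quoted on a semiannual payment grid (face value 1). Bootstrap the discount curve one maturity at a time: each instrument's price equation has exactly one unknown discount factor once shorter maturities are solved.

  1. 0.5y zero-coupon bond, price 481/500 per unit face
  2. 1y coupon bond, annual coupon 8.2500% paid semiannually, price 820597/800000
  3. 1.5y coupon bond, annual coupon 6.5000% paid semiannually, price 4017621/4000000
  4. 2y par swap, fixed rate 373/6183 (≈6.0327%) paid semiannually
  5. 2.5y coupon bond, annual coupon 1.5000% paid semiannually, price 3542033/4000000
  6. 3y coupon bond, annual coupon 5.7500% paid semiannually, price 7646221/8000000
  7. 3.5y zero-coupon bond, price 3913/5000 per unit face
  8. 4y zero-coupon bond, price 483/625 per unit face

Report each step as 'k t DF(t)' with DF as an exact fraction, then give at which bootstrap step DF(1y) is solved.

step 1 [0.5y] zero: DF = P = 481/500 ≈ 0.962000
step 2 [1y] bond c/2=33/800: DF=(820597/800000 − 33/800·(0.962000))/(1+33/800) = 947/1000 ≈ 0.947000
step 3 [1.5y] bond c/2=13/400: DF=(4017621/4000000 − 13/400·(0.962000+0.947000))/(1+13/400) = 9127/10000 ≈ 0.912700
step 4 [2y] swap r/2=373/12366: DF=(1 − 373/12366·(0.962000+0.947000+0.912700))/(1+373/12366) = 8881/10000 ≈ 0.888100
step 5 [2.5y] bond c/2=3/400: DF=(3542033/4000000 − 3/400·(0.962000+0.947000+0.912700+0.888100))/(1+3/400) = 8513/10000 ≈ 0.851300
step 6 [3y] bond c/2=23/800: DF=(7646221/8000000 − 23/800·(0.962000+0.947000+0.912700+0.888100+0.851300))/(1+23/800) = 501/625 ≈ 0.801600
step 7 [3.5y] zero: DF = P = 3913/5000 ≈ 0.782600
step 8 [4y] zero: DF = P = 483/625 ≈ 0.772800

1 1/2 481/500
2 1 947/1000
3 3/2 9127/10000
4 2 8881/10000
5 5/2 8513/10000
6 3 501/625
7 7/2 3913/5000
8 4 483/625
DF(1y) is solved at step 2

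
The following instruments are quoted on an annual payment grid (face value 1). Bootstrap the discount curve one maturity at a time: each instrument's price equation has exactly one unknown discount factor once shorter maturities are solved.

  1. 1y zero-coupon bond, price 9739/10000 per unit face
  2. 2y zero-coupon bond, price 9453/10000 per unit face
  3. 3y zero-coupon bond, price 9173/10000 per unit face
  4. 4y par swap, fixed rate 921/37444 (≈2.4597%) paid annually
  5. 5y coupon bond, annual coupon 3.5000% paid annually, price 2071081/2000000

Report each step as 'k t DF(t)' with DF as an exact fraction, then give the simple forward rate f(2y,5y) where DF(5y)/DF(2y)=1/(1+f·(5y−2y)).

1 1 9739/10000
2 2 9453/10000
3 3 9173/10000
4 4 9079/10000
5 5 8739/10000
f(2y,5y) = ((9453/10000)/(8739/10000) − 1)/(3) = 238/8739 ≈ 2.7234%

step 1 [1y] zero: DF = P = 9739/10000 ≈ 0.973900
step 2 [2y] zero: DF = P = 9453/10000 ≈ 0.945300
step 3 [3y] zero: DF = P = 9173/10000 ≈ 0.917300
step 4 [4y] swap r/1=921/37444: DF=(1 − 921/37444·(0.973900+0.945300+0.917300))/(1+921/37444) = 9079/10000 ≈ 0.907900
step 5 [5y] bond c/1=7/200: DF=(2071081/2000000 − 7/200·(0.973900+0.945300+0.917300+0.907900))/(1+7/200) = 8739/10000 ≈ 0.873900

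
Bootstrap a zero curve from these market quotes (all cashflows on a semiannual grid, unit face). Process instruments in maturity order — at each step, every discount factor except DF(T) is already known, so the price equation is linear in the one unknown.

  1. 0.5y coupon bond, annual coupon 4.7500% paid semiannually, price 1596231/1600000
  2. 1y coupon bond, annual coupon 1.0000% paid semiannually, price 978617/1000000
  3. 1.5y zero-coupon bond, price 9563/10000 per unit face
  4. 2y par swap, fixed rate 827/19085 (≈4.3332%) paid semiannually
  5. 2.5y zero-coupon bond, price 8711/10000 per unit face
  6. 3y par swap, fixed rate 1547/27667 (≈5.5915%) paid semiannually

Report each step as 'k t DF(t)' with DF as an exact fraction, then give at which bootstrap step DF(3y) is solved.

step 1 [0.5y] bond c/2=19/800: DF=(1596231/1600000 − 19/800·(0))/(1+19/800) = 1949/2000 ≈ 0.974500
step 2 [1y] bond c/2=1/200: DF=(978617/1000000 − 1/200·(0.974500))/(1+1/200) = 9689/10000 ≈ 0.968900
step 3 [1.5y] zero: DF = P = 9563/10000 ≈ 0.956300
step 4 [2y] swap r/2=827/38170: DF=(1 − 827/38170·(0.974500+0.968900+0.956300))/(1+827/38170) = 9173/10000 ≈ 0.917300
step 5 [2.5y] zero: DF = P = 8711/10000 ≈ 0.871100
step 6 [3y] swap r/2=1547/55334: DF=(1 − 1547/55334·(0.974500+0.968900+0.956300+0.917300+0.871100))/(1+1547/55334) = 8453/10000 ≈ 0.845300

1 1/2 1949/2000
2 1 9689/10000
3 3/2 9563/10000
4 2 9173/10000
5 5/2 8711/10000
6 3 8453/10000
DF(3y) is solved at step 6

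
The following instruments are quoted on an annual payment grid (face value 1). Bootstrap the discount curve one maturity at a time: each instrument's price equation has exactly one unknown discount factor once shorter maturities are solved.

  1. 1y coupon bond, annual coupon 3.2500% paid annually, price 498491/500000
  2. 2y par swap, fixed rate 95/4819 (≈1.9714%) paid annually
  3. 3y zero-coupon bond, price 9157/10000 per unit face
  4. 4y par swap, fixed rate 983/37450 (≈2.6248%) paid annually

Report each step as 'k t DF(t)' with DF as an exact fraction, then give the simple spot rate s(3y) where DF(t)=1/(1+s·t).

1 1 1207/1250
2 2 481/500
3 3 9157/10000
4 4 9017/10000
s(3y) = (1/(9157/10000) − 1)/(3) = 281/9157 ≈ 3.0687%

step 1 [1y] bond c/1=13/400: DF=(498491/500000 − 13/400·(0))/(1+13/400) = 1207/1250 ≈ 0.965600
step 2 [2y] swap r/1=95/4819: DF=(1 − 95/4819·(0.965600))/(1+95/4819) = 481/500 ≈ 0.962000
step 3 [3y] zero: DF = P = 9157/10000 ≈ 0.915700
step 4 [4y] swap r/1=983/37450: DF=(1 − 983/37450·(0.965600+0.962000+0.915700))/(1+983/37450) = 9017/10000 ≈ 0.901700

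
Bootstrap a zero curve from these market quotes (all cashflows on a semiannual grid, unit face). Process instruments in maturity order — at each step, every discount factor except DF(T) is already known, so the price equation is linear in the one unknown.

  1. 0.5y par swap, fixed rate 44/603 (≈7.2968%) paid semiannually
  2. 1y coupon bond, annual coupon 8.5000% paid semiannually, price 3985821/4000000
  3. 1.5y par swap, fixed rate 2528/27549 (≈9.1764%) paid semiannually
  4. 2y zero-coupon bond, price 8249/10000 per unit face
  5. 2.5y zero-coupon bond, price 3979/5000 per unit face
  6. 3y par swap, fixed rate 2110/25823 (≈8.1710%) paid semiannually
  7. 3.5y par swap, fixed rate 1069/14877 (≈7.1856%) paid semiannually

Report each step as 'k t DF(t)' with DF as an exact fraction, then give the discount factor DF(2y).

1 1/2 603/625
2 1 1833/2000
3 3/2 546/625
4 2 8249/10000
5 5/2 3979/5000
6 3 789/1000
7 7/2 3931/5000
DF(2y) = 8249/10000 ≈ 0.824900

step 1 [0.5y] swap r/2=22/603: DF=(1 − 22/603·(0))/(1+22/603) = 603/625 ≈ 0.964800
step 2 [1y] bond c/2=17/400: DF=(3985821/4000000 − 17/400·(0.964800))/(1+17/400) = 1833/2000 ≈ 0.916500
step 3 [1.5y] swap r/2=1264/27549: DF=(1 − 1264/27549·(0.964800+0.916500))/(1+1264/27549) = 546/625 ≈ 0.873600
step 4 [2y] zero: DF = P = 8249/10000 ≈ 0.824900
step 5 [2.5y] zero: DF = P = 3979/5000 ≈ 0.795800
step 6 [3y] swap r/2=1055/25823: DF=(1 − 1055/25823·(0.964800+0.916500+0.873600+0.824900+0.795800))/(1+1055/25823) = 789/1000 ≈ 0.789000
step 7 [3.5y] swap r/2=1069/29754: DF=(1 − 1069/29754·(0.964800+0.916500+0.873600+0.824900+0.795800+0.789000))/(1+1069/29754) = 3931/5000 ≈ 0.786200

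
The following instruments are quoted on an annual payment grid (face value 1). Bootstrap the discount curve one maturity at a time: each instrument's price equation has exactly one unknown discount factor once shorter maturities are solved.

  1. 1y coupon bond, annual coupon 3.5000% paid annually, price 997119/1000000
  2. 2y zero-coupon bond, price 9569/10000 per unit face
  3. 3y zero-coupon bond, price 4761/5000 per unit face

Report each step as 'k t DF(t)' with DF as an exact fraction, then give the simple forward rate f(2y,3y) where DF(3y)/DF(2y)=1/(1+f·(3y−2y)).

1 1 4817/5000
2 2 9569/10000
3 3 4761/5000
f(2y,3y) = ((9569/10000)/(4761/5000) − 1)/(1) = 47/9522 ≈ 0.4936%

step 1 [1y] bond c/1=7/200: DF=(997119/1000000 − 7/200·(0))/(1+7/200) = 4817/5000 ≈ 0.963400
step 2 [2y] zero: DF = P = 9569/10000 ≈ 0.956900
step 3 [3y] zero: DF = P = 4761/5000 ≈ 0.952200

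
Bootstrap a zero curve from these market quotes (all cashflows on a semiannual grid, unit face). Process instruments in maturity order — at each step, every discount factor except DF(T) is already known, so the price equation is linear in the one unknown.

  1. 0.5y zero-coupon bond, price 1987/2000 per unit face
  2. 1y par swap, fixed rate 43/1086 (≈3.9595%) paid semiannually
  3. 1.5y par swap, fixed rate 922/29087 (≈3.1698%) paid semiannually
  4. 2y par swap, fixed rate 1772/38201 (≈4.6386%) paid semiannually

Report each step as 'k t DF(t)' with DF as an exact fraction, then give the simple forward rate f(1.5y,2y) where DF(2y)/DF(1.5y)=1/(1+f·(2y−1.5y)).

step 1 [0.5y] zero: DF = P = 1987/2000 ≈ 0.993500
step 2 [1y] swap r/2=43/2172: DF=(1 − 43/2172·(0.993500))/(1+43/2172) = 9613/10000 ≈ 0.961300
step 3 [1.5y] swap r/2=461/29087: DF=(1 − 461/29087·(0.993500+0.961300))/(1+461/29087) = 9539/10000 ≈ 0.953900
step 4 [2y] swap r/2=886/38201: DF=(1 − 886/38201·(0.993500+0.961300+0.953900))/(1+886/38201) = 4557/5000 ≈ 0.911400

1 1/2 1987/2000
2 1 9613/10000
3 3/2 9539/10000
4 2 4557/5000
f(1.5y,2y) = ((9539/10000)/(4557/5000) − 1)/(1/2) = 425/4557 ≈ 9.3263%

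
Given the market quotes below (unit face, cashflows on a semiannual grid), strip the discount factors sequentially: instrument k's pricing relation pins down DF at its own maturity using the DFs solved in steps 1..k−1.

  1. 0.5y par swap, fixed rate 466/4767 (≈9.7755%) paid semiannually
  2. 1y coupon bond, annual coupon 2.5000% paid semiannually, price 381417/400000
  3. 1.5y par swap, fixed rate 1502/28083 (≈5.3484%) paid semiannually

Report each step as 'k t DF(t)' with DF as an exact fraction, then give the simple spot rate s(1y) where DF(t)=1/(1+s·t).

1 1/2 4767/5000
2 1 93/100
3 3/2 9249/10000
s(1y) = (1/(93/100) − 1)/(1) = 7/93 ≈ 7.5269%

step 1 [0.5y] swap r/2=233/4767: DF=(1 − 233/4767·(0))/(1+233/4767) = 4767/5000 ≈ 0.953400
step 2 [1y] bond c/2=1/80: DF=(381417/400000 − 1/80·(0.953400))/(1+1/80) = 93/100 ≈ 0.930000
step 3 [1.5y] swap r/2=751/28083: DF=(1 − 751/28083·(0.953400+0.930000))/(1+751/28083) = 9249/10000 ≈ 0.924900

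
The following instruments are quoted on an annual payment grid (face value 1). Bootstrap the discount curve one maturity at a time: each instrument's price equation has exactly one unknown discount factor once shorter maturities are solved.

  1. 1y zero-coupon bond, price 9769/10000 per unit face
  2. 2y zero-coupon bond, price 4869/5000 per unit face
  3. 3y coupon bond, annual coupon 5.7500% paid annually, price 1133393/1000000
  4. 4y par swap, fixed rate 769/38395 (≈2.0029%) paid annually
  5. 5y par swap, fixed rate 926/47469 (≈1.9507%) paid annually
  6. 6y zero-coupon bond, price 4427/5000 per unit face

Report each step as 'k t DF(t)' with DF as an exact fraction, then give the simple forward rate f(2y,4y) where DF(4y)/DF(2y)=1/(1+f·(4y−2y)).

1 1 9769/10000
2 2 4869/5000
3 3 9657/10000
4 4 9231/10000
5 5 4537/5000
6 6 4427/5000
f(2y,4y) = ((4869/5000)/(9231/10000) − 1)/(2) = 169/6154 ≈ 2.7462%

step 1 [1y] zero: DF = P = 9769/10000 ≈ 0.976900
step 2 [2y] zero: DF = P = 4869/5000 ≈ 0.973800
step 3 [3y] bond c/1=23/400: DF=(1133393/1000000 − 23/400·(0.976900+0.973800))/(1+23/400) = 9657/10000 ≈ 0.965700
step 4 [4y] swap r/1=769/38395: DF=(1 − 769/38395·(0.976900+0.973800+0.965700))/(1+769/38395) = 9231/10000 ≈ 0.923100
step 5 [5y] swap r/1=926/47469: DF=(1 − 926/47469·(0.976900+0.973800+0.965700+0.923100))/(1+926/47469) = 4537/5000 ≈ 0.907400
step 6 [6y] zero: DF = P = 4427/5000 ≈ 0.885400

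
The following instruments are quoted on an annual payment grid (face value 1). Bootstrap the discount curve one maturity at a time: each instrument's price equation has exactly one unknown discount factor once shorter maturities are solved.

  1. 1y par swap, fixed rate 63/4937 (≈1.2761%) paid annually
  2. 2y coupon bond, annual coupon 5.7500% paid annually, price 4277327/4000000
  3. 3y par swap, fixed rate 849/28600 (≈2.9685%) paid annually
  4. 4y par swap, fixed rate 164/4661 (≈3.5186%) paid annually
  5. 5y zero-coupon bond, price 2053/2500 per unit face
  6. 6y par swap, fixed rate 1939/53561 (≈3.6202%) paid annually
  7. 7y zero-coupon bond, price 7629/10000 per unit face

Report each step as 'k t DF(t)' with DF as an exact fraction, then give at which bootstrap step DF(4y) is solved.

1 1 4937/5000
2 2 383/400
3 3 9151/10000
4 4 543/625
5 5 2053/2500
6 6 8061/10000
7 7 7629/10000
DF(4y) is solved at step 4

step 1 [1y] swap r/1=63/4937: DF=(1 − 63/4937·(0))/(1+63/4937) = 4937/5000 ≈ 0.987400
step 2 [2y] bond c/1=23/400: DF=(4277327/4000000 − 23/400·(0.987400))/(1+23/400) = 383/400 ≈ 0.957500
step 3 [3y] swap r/1=849/28600: DF=(1 − 849/28600·(0.987400+0.957500))/(1+849/28600) = 9151/10000 ≈ 0.915100
step 4 [4y] swap r/1=164/4661: DF=(1 − 164/4661·(0.987400+0.957500+0.915100))/(1+164/4661) = 543/625 ≈ 0.868800
step 5 [5y] zero: DF = P = 2053/2500 ≈ 0.821200
step 6 [6y] swap r/1=1939/53561: DF=(1 − 1939/53561·(0.987400+0.957500+0.915100+0.868800+0.821200))/(1+1939/53561) = 8061/10000 ≈ 0.806100
step 7 [7y] zero: DF = P = 7629/10000 ≈ 0.762900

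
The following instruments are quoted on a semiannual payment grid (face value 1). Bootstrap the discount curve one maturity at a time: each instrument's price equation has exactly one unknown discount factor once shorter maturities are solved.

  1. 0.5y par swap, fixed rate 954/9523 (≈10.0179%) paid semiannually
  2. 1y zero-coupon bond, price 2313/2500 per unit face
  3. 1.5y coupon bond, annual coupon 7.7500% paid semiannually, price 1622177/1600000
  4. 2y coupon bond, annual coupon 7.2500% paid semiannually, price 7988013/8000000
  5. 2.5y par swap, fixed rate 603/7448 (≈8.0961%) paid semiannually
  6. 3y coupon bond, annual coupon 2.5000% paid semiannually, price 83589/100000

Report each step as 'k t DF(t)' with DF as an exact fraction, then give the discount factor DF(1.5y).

1 1/2 9523/10000
2 1 2313/2500
3 3/2 453/500
4 2 4331/5000
5 5/2 8191/10000
6 3 963/1250
DF(1.5y) = 453/500 ≈ 0.906000

step 1 [0.5y] swap r/2=477/9523: DF=(1 − 477/9523·(0))/(1+477/9523) = 9523/10000 ≈ 0.952300
step 2 [1y] zero: DF = P = 2313/2500 ≈ 0.925200
step 3 [1.5y] bond c/2=31/800: DF=(1622177/1600000 − 31/800·(0.952300+0.925200))/(1+31/800) = 453/500 ≈ 0.906000
step 4 [2y] bond c/2=29/800: DF=(7988013/8000000 − 29/800·(0.952300+0.925200+0.906000))/(1+29/800) = 4331/5000 ≈ 0.866200
step 5 [2.5y] swap r/2=603/14896: DF=(1 − 603/14896·(0.952300+0.925200+0.906000+0.866200))/(1+603/14896) = 8191/10000 ≈ 0.819100
step 6 [3y] bond c/2=1/80: DF=(83589/100000 − 1/80·(0.952300+0.925200+0.906000+0.866200+0.819100))/(1+1/80) = 963/1250 ≈ 0.770400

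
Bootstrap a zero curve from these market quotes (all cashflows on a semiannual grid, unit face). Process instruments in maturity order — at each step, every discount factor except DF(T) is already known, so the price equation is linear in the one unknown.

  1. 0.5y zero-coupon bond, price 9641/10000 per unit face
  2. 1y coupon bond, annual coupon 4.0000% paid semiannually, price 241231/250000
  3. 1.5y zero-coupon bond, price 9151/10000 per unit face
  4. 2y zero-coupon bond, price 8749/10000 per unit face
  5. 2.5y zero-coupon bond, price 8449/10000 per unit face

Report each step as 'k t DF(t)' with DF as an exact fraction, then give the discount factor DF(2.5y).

1 1/2 9641/10000
2 1 9271/10000
3 3/2 9151/10000
4 2 8749/10000
5 5/2 8449/10000
DF(2.5y) = 8449/10000 ≈ 0.844900

step 1 [0.5y] zero: DF = P = 9641/10000 ≈ 0.964100
step 2 [1y] bond c/2=1/50: DF=(241231/250000 − 1/50·(0.964100))/(1+1/50) = 9271/10000 ≈ 0.927100
step 3 [1.5y] zero: DF = P = 9151/10000 ≈ 0.915100
step 4 [2y] zero: DF = P = 8749/10000 ≈ 0.874900
step 5 [2.5y] zero: DF = P = 8449/10000 ≈ 0.844900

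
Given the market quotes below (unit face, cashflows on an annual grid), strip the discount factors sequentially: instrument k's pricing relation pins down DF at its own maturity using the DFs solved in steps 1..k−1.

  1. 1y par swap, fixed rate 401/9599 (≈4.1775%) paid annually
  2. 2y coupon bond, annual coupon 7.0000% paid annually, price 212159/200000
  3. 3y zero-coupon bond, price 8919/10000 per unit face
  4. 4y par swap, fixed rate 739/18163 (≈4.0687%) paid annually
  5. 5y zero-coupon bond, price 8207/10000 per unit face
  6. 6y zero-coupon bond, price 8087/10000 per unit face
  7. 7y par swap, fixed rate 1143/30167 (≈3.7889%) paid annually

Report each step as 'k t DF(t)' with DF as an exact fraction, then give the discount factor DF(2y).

1 1 9599/10000
2 2 4643/5000
3 3 8919/10000
4 4 4261/5000
5 5 8207/10000
6 6 8087/10000
7 7 3857/5000
DF(2y) = 4643/5000 ≈ 0.928600

step 1 [1y] swap r/1=401/9599: DF=(1 − 401/9599·(0))/(1+401/9599) = 9599/10000 ≈ 0.959900
step 2 [2y] bond c/1=7/100: DF=(212159/200000 − 7/100·(0.959900))/(1+7/100) = 4643/5000 ≈ 0.928600
step 3 [3y] zero: DF = P = 8919/10000 ≈ 0.891900
step 4 [4y] swap r/1=739/18163: DF=(1 − 739/18163·(0.959900+0.928600+0.891900))/(1+739/18163) = 4261/5000 ≈ 0.852200
step 5 [5y] zero: DF = P = 8207/10000 ≈ 0.820700
step 6 [6y] zero: DF = P = 8087/10000 ≈ 0.808700
step 7 [7y] swap r/1=1143/30167: DF=(1 − 1143/30167·(0.959900+0.928600+0.891900+0.852200+0.820700+0.808700))/(1+1143/30167) = 3857/5000 ≈ 0.771400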